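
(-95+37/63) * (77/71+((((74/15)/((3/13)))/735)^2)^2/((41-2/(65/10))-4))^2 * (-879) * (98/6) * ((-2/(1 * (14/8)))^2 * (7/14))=107747103830395784429480508122636801434912471270735232/103488675305841075334493577852498316497802734375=1041148.74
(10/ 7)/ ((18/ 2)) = 10/ 63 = 0.16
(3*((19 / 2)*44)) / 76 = 33 / 2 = 16.50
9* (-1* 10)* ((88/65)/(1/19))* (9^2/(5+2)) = -2437776/91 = -26788.75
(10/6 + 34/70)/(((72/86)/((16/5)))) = 38872/4725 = 8.23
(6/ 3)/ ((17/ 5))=10/ 17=0.59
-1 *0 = 0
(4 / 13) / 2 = 2 / 13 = 0.15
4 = 4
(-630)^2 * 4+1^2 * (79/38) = 60328879/38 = 1587602.08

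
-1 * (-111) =111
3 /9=1 /3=0.33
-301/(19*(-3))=301/57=5.28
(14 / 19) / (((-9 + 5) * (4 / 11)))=-77 / 152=-0.51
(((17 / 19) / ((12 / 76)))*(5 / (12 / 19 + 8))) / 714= 0.00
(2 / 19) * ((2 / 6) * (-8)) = -16 / 57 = -0.28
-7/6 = -1.17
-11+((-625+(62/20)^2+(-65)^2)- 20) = 357861/100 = 3578.61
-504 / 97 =-5.20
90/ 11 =8.18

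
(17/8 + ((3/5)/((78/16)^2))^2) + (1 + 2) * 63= 191.13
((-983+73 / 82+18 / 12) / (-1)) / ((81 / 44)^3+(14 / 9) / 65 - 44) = -2003521291200 / 77102574559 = -25.99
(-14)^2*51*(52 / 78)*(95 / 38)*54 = 899640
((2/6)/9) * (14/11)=14/297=0.05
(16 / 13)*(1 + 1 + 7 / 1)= 144 / 13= 11.08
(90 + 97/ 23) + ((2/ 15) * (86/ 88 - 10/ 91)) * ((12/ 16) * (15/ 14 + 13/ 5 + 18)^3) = 308622986575027/ 315875560000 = 977.04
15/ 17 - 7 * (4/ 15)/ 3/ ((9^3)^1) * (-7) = 495407/ 557685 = 0.89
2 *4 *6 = 48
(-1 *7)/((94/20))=-1.49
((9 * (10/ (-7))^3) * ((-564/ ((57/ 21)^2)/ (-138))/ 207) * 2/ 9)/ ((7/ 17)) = -3196000/ 84217329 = -0.04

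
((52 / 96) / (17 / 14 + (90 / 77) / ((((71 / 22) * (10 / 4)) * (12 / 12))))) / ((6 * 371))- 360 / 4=-463986517 / 5155416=-90.00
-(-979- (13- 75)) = 917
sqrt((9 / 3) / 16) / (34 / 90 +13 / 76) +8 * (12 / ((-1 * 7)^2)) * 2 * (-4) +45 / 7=-453 / 49 +855 * sqrt(3) / 1877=-8.46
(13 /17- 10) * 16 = -2512 /17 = -147.76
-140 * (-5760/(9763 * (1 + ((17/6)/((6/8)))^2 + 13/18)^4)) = 555406013030400/440000268246574243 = 0.00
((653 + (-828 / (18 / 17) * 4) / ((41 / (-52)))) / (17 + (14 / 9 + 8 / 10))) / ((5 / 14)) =668.37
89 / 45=1.98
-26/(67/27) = -702/67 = -10.48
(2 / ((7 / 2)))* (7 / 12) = 1 / 3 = 0.33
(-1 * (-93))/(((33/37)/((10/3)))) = 11470/33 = 347.58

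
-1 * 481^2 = -231361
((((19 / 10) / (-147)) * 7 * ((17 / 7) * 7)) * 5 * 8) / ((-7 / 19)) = 24548 / 147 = 166.99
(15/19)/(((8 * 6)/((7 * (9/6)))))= 105/608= 0.17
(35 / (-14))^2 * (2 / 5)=5 / 2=2.50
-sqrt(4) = -2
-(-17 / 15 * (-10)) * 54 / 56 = -153 / 14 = -10.93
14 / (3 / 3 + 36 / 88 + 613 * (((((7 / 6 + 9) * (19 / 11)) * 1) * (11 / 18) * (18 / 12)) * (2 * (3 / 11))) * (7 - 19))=-28 / 129173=-0.00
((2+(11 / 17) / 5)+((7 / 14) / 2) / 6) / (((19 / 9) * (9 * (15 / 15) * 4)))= 4429 / 155040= 0.03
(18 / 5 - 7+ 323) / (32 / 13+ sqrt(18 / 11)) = 3656224 / 20555 - 405093 * sqrt(22) / 20555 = 85.44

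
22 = 22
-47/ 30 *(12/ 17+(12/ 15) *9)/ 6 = -2632/ 1275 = -2.06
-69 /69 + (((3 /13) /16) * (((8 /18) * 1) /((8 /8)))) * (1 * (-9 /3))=-53 /52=-1.02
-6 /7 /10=-0.09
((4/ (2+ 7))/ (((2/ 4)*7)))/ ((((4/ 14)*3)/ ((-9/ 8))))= -0.17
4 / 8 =1 / 2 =0.50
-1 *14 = -14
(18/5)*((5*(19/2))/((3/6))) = 342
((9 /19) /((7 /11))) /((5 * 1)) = 99 /665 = 0.15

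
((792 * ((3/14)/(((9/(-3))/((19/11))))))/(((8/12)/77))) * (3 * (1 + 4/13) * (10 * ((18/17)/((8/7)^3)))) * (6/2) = -783897345/832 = -942184.31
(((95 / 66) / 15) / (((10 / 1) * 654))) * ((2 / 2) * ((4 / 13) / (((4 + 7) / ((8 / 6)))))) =38 / 69440085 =0.00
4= 4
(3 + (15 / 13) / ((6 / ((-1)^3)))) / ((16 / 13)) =73 / 32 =2.28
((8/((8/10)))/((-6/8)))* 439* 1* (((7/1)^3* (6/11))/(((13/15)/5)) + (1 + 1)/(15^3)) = -1829511554432/289575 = -6317919.55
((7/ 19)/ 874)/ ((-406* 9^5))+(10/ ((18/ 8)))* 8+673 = 40297627856555/ 56872926252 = 708.56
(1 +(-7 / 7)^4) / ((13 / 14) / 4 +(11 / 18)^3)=40824 / 9397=4.34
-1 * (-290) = 290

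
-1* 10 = -10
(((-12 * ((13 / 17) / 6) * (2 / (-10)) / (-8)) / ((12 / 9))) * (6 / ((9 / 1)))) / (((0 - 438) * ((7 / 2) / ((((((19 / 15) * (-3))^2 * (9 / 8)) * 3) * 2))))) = 42237 / 34748000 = 0.00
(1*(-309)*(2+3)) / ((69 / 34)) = -761.30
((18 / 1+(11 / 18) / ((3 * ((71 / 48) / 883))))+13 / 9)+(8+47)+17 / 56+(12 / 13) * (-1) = 30303761 / 155064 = 195.43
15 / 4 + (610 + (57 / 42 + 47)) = 18539 / 28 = 662.11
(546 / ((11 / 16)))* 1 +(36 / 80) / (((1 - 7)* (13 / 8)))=567807 / 715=794.14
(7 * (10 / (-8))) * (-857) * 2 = 29995 / 2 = 14997.50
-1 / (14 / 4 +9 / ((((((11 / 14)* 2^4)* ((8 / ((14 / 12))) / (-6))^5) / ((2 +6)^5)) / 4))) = 11 / 529382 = 0.00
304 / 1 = 304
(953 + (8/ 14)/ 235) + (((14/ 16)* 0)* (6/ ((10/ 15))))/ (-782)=1567689/ 1645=953.00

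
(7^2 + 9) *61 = 3538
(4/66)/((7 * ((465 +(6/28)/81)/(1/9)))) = 4/1933481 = 0.00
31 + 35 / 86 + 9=3475 / 86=40.41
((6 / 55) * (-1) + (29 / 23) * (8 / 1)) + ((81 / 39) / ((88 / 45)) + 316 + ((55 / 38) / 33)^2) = 139790259127 / 427438440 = 327.04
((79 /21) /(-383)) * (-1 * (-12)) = -0.12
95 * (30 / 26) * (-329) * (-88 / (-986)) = -20628300 / 6409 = -3218.65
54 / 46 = 27 / 23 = 1.17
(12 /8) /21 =1 /14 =0.07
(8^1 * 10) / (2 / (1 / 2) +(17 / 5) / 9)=3600 / 197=18.27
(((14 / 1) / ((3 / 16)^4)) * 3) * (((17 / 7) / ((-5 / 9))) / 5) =-2228224 / 75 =-29709.65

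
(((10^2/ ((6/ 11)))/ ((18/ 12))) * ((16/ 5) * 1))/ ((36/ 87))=945.19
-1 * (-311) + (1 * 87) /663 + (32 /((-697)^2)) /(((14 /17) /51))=809109528 /2600507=311.14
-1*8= -8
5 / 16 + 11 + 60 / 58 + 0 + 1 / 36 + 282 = 1229309 / 4176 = 294.37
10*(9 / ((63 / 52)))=520 / 7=74.29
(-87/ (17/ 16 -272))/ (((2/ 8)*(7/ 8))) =14848/ 10115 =1.47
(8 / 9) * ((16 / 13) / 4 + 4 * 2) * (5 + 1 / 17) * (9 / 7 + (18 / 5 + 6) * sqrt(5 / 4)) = 74304 / 1547 + 198144 * sqrt(5) / 1105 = 448.99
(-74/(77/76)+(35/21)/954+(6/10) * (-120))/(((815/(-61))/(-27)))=-293.10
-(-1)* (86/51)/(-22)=-43/561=-0.08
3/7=0.43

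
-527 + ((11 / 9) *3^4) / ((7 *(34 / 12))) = -62119 / 119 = -522.01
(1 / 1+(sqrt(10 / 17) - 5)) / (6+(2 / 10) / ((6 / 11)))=-120 / 191+30*sqrt(170) / 3247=-0.51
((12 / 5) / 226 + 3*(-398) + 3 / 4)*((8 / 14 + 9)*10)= -180680307 / 1582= -114210.05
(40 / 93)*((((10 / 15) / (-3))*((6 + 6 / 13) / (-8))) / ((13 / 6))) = 0.04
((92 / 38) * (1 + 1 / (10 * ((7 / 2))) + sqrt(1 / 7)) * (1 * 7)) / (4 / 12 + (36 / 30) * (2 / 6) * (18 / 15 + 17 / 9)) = 10350 * sqrt(7) / 6707 + 74520 / 6707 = 15.19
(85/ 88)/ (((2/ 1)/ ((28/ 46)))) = 595/ 2024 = 0.29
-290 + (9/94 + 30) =-24431/94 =-259.90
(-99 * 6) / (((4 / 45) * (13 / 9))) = -120285 / 26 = -4626.35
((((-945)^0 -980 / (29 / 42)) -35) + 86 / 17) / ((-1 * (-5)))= -713988 / 2465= -289.65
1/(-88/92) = -23/22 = -1.05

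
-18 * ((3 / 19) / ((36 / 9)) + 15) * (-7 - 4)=113157 / 38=2977.82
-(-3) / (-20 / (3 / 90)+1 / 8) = -24 / 4799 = -0.01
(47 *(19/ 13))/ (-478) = -893/ 6214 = -0.14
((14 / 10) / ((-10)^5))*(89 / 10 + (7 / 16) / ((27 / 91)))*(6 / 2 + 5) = -156863 / 135000000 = -0.00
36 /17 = 2.12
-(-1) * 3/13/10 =3/130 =0.02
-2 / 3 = -0.67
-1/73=-0.01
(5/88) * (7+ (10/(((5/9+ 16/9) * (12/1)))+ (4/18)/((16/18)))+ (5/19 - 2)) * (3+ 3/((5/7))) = 28107/11704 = 2.40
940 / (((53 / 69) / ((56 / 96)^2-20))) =-15301555 / 636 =-24059.05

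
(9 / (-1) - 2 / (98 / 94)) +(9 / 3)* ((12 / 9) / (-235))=-125921 / 11515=-10.94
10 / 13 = 0.77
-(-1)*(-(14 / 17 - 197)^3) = 37092620375 / 4913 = 7549892.20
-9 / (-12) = 3 / 4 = 0.75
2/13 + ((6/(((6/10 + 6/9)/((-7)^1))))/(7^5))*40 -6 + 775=456097581/593047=769.07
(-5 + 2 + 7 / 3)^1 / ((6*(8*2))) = -1 / 144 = -0.01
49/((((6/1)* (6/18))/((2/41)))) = 49/41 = 1.20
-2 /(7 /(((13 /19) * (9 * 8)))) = -14.08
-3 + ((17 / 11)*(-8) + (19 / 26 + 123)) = 30993 / 286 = 108.37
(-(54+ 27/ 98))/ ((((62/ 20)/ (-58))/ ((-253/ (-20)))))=39025503/ 3038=12845.79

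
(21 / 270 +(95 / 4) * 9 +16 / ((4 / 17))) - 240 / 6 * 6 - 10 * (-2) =11129 / 180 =61.83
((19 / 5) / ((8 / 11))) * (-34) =-3553 / 20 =-177.65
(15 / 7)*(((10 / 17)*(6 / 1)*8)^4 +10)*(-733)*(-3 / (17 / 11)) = 19261094237020350 / 9938999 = 1937930996.57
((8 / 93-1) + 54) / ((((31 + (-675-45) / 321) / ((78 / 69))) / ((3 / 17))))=13734734 / 37296317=0.37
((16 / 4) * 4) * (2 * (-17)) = -544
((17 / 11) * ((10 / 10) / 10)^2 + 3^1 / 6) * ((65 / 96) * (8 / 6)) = 0.47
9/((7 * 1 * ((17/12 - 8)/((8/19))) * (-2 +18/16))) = 6912/73549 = 0.09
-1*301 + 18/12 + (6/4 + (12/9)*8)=-287.33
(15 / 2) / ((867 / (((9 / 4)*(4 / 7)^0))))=45 / 2312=0.02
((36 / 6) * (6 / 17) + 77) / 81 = 1345 / 1377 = 0.98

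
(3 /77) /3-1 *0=1 /77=0.01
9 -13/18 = 149/18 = 8.28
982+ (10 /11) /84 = 453689 /462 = 982.01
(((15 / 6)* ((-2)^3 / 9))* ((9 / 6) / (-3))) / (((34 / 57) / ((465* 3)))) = 2598.53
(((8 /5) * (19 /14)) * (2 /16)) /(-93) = -19 /6510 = -0.00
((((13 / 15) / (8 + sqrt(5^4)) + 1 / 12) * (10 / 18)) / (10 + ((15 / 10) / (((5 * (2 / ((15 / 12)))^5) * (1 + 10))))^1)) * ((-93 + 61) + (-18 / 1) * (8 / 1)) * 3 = -3.21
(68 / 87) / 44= 17 / 957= 0.02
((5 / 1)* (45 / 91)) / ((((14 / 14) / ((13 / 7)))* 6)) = 75 / 98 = 0.77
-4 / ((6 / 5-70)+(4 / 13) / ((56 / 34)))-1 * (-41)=1281799 / 31219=41.06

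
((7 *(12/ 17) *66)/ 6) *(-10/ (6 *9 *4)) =-385/ 153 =-2.52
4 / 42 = 2 / 21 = 0.10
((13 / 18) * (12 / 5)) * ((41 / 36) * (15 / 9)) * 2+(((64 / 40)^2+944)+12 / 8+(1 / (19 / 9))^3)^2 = 8564831592039577949 / 9526790902500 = 899025.88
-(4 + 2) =-6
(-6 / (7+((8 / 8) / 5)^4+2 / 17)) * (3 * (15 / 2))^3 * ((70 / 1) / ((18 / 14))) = -3765234375 / 7204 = -522658.85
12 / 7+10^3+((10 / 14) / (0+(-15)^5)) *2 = 1064947498 / 1063125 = 1001.71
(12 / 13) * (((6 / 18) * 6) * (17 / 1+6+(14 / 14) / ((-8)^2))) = 4419 / 104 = 42.49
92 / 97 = 0.95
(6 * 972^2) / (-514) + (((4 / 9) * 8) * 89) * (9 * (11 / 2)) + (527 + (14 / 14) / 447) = 593050802 / 114879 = 5162.40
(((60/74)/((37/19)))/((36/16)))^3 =0.01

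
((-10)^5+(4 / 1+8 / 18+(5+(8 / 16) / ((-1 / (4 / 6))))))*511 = -459858098 / 9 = -51095344.22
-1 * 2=-2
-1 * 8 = -8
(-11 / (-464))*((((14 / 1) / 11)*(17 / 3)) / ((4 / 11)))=1309 / 2784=0.47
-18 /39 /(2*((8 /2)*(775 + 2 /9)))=-27 /362804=-0.00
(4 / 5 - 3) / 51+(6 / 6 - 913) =-232571 / 255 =-912.04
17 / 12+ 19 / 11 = 3.14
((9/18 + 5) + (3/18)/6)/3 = 199/108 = 1.84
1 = 1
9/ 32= 0.28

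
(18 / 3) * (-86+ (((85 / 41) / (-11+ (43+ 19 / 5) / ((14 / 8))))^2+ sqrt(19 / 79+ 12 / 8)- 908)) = -3043693864134 / 510353281+ 15 * sqrt(1738) / 79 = -5955.98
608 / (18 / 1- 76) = -304 / 29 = -10.48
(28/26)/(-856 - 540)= -7/9074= -0.00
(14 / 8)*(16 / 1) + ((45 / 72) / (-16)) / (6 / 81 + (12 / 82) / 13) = 4329197 / 157184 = 27.54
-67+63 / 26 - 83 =-3837 / 26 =-147.58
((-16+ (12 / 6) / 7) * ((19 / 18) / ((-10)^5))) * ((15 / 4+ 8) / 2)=9823 / 10080000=0.00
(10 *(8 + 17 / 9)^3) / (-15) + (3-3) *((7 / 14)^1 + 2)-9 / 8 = -11299187 / 17496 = -645.82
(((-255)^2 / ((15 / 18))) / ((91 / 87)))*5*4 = 1492002.20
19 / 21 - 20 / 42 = 3 / 7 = 0.43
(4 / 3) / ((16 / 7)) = 7 / 12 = 0.58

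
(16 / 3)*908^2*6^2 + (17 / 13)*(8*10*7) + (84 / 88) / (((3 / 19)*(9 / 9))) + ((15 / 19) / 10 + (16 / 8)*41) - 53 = 430095273209 / 2717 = 158297855.43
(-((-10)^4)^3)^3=-1000000000000000000000000000000000000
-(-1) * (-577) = -577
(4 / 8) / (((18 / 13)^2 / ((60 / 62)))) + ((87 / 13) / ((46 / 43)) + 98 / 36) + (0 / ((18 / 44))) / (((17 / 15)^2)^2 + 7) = 9240175 / 1001052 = 9.23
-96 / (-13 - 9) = 48 / 11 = 4.36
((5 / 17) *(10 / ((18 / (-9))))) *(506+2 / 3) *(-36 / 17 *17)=456000 / 17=26823.53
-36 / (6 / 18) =-108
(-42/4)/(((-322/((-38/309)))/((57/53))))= -1083/251114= -0.00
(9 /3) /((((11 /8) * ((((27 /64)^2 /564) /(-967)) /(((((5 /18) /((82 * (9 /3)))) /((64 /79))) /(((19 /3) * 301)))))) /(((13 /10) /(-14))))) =5974543744 /13162009707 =0.45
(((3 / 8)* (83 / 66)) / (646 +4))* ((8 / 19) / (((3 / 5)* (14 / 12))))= 83 / 190190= 0.00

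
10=10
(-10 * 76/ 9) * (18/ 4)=-380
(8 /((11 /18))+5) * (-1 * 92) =-18308 /11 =-1664.36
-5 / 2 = -2.50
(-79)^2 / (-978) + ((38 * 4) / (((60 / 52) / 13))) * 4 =33465947 / 4890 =6843.75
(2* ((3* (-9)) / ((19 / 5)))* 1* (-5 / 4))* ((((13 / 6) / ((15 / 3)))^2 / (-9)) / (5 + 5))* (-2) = 169 / 2280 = 0.07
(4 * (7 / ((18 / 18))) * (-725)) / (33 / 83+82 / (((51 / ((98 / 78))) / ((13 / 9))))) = -464021460 / 75787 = -6122.71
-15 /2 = -7.50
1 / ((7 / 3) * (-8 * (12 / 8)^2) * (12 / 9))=-1 / 56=-0.02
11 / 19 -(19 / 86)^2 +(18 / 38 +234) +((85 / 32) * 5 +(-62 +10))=220662107 / 1124192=196.29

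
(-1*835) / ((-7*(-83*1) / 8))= -6680 / 581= -11.50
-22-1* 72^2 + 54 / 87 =-150956 / 29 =-5205.38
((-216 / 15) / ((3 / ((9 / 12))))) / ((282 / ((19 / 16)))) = -57 / 3760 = -0.02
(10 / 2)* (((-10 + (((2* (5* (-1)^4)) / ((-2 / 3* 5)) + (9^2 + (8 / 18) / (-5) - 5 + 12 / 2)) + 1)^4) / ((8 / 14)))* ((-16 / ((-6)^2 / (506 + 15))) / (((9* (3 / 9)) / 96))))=-19514811802546709824 / 7381125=-2643880411528.96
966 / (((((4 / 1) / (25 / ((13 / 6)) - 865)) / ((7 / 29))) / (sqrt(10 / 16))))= -37512195 * sqrt(10) / 3016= -39331.56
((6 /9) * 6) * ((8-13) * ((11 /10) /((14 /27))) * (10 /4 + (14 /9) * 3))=-4257 /14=-304.07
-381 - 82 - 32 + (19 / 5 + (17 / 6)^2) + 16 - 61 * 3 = -650.17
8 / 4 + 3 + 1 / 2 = 11 / 2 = 5.50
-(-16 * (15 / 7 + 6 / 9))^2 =-891136 / 441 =-2020.72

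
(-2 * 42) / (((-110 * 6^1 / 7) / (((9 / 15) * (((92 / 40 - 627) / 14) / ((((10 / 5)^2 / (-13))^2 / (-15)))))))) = 66511809 / 17600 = 3779.08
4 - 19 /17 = 2.88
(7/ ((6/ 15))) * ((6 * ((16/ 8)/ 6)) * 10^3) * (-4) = -140000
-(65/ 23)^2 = -4225/ 529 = -7.99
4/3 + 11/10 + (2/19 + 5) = 4297/570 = 7.54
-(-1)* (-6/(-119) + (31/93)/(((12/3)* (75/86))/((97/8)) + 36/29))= 17723329/66029292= 0.27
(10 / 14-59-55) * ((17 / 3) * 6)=-26962 / 7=-3851.71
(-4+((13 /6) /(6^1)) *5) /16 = -79 /576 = -0.14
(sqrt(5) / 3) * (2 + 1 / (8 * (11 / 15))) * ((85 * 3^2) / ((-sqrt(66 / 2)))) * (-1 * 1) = 16235 * sqrt(165) / 968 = 215.44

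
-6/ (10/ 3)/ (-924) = 3/ 1540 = 0.00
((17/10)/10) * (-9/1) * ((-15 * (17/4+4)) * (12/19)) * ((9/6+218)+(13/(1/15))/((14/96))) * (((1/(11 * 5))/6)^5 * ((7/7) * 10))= 19499/40994800000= 0.00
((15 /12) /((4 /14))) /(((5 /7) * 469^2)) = 1 /35912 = 0.00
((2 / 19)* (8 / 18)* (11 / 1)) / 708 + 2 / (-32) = -29915 / 484272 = -0.06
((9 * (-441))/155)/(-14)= 567/310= 1.83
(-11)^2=121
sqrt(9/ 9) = 1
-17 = -17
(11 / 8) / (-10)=-11 / 80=-0.14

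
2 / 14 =0.14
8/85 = 0.09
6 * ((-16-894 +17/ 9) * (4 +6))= -163460/ 3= -54486.67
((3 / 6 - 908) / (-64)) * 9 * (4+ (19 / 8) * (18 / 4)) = 3838725 / 2048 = 1874.38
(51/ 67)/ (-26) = -51/ 1742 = -0.03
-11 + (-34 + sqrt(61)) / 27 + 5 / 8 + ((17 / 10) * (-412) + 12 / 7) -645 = -10246219 / 7560 + sqrt(61) / 27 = -1355.03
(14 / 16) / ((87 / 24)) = 7 / 29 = 0.24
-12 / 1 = -12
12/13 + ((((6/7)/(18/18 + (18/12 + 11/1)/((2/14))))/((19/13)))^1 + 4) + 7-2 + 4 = 1420983/102011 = 13.93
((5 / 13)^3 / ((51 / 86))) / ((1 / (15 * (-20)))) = -1075000 / 37349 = -28.78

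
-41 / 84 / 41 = -1 / 84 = -0.01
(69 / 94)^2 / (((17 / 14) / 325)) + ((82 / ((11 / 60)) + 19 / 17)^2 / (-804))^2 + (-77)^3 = -687718762527695908503863 / 1746120614155079184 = -393855.25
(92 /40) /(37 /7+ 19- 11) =161 /930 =0.17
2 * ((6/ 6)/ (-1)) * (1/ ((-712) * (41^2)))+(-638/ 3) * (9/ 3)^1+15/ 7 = -2663638629/ 4189052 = -635.86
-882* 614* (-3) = 1624644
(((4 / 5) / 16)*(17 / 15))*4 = 17 / 75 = 0.23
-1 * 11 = -11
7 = 7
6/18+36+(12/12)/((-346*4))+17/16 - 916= -7295935/8304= -878.60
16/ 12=4/ 3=1.33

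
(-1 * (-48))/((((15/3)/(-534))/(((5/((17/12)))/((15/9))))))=-922752/85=-10855.91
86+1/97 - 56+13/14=42015/1358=30.94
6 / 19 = 0.32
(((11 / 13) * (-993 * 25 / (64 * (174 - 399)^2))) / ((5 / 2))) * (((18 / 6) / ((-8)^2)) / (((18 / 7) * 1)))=-25487 / 539136000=-0.00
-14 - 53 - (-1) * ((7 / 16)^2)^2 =-4388511 / 65536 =-66.96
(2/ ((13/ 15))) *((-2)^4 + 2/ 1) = 540/ 13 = 41.54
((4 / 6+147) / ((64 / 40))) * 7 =646.04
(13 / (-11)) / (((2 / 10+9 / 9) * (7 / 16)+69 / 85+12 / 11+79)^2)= -66123200 / 370977228241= -0.00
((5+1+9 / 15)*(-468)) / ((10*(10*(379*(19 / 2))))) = -7722 / 900125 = -0.01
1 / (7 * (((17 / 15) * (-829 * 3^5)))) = -5 / 7990731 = -0.00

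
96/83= 1.16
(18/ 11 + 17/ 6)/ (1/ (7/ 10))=413/ 132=3.13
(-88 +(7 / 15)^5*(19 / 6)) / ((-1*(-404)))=-400630667 / 1840725000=-0.22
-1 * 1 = -1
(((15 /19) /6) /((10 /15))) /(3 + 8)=15 /836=0.02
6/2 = 3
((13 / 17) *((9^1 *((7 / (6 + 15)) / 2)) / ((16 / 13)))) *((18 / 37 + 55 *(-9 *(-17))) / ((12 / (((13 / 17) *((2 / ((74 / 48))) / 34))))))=2052259443 / 107614352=19.07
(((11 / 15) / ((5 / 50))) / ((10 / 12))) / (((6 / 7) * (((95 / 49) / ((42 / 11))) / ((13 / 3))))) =87.62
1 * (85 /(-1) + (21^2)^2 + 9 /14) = 194396.64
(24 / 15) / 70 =4 / 175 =0.02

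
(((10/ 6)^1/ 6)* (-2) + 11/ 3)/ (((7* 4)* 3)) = 1/ 27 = 0.04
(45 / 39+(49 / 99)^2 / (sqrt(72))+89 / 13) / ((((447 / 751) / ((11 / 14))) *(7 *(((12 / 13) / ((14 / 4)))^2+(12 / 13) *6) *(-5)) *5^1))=-1396109 / 129741750-304732519 *sqrt(2) / 11097590328000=-0.01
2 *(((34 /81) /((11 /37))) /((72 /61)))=38369 /16038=2.39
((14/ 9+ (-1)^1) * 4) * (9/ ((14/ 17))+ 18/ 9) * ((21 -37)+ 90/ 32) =-190955/ 504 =-378.88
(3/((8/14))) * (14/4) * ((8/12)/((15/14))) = 343/30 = 11.43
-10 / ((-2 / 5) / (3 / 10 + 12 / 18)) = 145 / 6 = 24.17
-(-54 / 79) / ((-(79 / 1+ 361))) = -27 / 17380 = -0.00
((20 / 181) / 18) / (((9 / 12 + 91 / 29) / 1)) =1160 / 734679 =0.00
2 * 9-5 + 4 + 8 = 25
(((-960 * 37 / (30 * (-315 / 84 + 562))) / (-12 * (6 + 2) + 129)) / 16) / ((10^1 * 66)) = -0.00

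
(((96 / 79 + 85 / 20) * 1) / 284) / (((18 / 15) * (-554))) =-8635 / 298309056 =-0.00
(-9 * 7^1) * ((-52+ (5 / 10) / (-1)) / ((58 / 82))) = 4676.12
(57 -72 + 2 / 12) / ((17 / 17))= -89 / 6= -14.83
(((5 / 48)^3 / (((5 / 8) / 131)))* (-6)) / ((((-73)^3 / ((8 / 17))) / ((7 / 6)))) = 22925 / 11427763392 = 0.00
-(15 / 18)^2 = -25 / 36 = -0.69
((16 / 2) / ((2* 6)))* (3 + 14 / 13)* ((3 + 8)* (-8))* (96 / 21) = -298496 / 273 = -1093.39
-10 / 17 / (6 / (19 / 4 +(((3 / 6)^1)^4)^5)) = -24903685 / 53477376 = -0.47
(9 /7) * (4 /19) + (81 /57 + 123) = 124.69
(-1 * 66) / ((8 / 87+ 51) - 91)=2871 / 1736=1.65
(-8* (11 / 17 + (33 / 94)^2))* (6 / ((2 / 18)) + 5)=-13653662 / 37553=-363.58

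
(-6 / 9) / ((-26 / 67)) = 67 / 39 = 1.72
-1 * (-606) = 606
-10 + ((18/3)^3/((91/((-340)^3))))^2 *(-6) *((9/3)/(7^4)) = -1297339106992326826810/19882681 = -65249706867616.44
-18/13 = -1.38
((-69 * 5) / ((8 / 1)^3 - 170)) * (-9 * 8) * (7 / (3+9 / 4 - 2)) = 38640 / 247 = 156.44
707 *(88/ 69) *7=435512/ 69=6311.77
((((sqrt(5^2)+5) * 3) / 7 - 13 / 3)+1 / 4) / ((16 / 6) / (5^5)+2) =53125 / 525224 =0.10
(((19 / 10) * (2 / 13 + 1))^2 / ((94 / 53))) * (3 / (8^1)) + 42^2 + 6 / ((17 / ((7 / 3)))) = 15260358751 / 8641984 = 1765.84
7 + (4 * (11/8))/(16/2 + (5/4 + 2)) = 337/45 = 7.49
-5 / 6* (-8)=20 / 3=6.67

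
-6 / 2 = -3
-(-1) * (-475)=-475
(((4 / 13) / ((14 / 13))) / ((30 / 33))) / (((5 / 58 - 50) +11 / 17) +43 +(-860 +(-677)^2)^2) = 10846 / 7222179844297845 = 0.00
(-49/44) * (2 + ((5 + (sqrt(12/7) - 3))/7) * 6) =-91/22 - 3 * sqrt(21)/11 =-5.39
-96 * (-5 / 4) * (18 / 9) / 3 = 80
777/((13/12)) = 9324/13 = 717.23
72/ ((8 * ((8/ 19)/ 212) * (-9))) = -1007/ 2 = -503.50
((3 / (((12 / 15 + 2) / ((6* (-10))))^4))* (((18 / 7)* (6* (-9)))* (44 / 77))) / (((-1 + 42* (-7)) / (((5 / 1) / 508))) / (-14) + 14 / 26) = -23438.37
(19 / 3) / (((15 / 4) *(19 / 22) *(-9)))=-88 / 405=-0.22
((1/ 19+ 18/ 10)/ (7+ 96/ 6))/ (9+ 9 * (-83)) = -88/ 806265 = -0.00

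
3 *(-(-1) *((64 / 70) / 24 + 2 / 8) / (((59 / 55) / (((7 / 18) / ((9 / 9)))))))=1331 / 4248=0.31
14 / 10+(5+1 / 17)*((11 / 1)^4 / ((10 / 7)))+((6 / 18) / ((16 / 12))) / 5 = 17628257 / 340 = 51847.81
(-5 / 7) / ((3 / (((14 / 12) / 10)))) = -1 / 36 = -0.03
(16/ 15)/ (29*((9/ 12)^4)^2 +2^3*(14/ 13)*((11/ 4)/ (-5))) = -13631488/ 23452809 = -0.58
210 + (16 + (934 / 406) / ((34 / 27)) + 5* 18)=2193641 / 6902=317.83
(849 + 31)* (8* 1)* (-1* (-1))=7040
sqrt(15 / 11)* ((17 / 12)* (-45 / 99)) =-85* sqrt(165) / 1452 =-0.75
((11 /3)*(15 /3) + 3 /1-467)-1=-1340 /3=-446.67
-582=-582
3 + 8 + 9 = 20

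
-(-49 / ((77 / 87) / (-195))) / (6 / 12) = -237510 / 11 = -21591.82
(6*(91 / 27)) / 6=91 / 27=3.37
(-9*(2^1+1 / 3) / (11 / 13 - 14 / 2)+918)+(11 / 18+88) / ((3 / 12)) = 918617 / 720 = 1275.86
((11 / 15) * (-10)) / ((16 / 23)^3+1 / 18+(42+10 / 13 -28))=-0.48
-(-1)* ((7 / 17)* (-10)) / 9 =-70 / 153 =-0.46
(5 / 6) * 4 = 10 / 3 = 3.33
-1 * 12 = -12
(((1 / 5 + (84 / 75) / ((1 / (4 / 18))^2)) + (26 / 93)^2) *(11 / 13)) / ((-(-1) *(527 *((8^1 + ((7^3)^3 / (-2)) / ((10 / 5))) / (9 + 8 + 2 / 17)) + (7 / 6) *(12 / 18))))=-2769663116 / 3048681560795907075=-0.00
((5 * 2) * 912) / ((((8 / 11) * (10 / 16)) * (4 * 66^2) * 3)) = 38 / 99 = 0.38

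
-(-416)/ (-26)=-16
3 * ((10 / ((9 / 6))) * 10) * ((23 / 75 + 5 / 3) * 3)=1184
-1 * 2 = -2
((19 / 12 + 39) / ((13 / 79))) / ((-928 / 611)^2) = 1104829141 / 10334208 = 106.91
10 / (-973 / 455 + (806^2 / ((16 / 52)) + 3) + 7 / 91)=325 / 68617833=0.00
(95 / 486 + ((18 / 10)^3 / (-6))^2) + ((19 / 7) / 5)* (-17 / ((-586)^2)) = 5203339736213 / 4563410906250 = 1.14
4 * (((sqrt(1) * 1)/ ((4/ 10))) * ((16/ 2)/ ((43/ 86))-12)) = 40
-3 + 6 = 3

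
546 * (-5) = -2730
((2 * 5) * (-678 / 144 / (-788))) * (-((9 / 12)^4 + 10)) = -1492165 / 2420736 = -0.62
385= 385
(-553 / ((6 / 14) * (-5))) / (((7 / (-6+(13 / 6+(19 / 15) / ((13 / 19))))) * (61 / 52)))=-854938 / 13725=-62.29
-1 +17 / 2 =15 / 2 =7.50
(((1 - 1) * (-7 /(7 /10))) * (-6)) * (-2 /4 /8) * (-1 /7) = 0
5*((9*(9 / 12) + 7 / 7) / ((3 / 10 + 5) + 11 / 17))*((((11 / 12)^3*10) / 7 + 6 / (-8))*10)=139589125 / 6114528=22.83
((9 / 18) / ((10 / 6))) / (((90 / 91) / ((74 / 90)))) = 3367 / 13500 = 0.25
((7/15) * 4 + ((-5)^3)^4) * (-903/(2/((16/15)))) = -8818359442424/75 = -117578125898.99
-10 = -10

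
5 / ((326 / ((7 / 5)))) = 7 / 326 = 0.02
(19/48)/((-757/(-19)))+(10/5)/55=92527/1998480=0.05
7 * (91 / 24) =637 / 24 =26.54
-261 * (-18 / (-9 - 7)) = -2349 / 8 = -293.62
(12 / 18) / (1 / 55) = 110 / 3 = 36.67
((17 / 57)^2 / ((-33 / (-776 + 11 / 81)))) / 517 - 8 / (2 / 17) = -68.00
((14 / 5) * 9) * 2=252 / 5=50.40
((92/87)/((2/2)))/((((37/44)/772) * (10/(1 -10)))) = -4687584/5365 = -873.73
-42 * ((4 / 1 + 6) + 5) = -630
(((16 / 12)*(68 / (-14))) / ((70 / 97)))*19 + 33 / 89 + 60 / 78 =-169.37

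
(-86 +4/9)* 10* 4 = -30800/9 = -3422.22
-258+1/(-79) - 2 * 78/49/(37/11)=-37089943/143227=-258.96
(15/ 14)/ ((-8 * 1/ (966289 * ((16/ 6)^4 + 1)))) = -6673593.18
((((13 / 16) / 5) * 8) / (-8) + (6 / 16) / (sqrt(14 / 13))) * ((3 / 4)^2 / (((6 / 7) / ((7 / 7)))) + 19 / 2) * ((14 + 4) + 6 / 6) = -16055 / 512 + 18525 * sqrt(182) / 3584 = 38.37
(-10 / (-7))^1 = 10 / 7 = 1.43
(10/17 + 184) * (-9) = -28242/17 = -1661.29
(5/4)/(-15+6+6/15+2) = -25/132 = -0.19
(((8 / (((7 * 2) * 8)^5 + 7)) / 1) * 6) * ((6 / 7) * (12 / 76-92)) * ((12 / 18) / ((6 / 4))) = -223360 / 2343914439587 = -0.00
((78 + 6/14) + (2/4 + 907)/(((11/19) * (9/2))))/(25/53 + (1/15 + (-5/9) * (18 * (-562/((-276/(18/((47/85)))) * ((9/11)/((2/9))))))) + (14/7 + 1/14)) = -46211387940/19212338737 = -2.41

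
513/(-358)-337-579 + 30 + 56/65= -20630517/23270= -886.57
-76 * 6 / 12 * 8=-304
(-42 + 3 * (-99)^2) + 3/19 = 557862/19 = 29361.16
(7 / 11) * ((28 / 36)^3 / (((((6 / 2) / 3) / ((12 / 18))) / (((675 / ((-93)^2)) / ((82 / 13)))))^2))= 253605625 / 12449006745219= 0.00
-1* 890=-890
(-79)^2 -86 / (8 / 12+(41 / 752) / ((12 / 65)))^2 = 463317066865 / 75359761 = 6148.07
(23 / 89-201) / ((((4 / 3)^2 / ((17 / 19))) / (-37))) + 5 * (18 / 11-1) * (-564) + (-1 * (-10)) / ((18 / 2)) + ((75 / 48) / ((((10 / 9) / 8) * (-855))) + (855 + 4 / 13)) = 2800.01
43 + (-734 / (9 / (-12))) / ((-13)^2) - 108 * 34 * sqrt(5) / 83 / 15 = 24737 / 507 - 1224 * sqrt(5) / 415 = 42.20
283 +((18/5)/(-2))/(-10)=14159/50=283.18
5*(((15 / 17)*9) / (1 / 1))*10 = 6750 / 17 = 397.06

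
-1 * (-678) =678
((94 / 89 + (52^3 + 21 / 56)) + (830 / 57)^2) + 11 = 325786052803 / 2313288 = 140832.47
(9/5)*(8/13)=72/65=1.11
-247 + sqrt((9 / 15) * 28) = -247 + 2 * sqrt(105) / 5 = -242.90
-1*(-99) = 99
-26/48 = -13/24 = -0.54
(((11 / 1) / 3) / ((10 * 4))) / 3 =0.03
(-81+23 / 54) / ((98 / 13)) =-56563 / 5292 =-10.69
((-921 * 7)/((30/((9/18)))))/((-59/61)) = 131089/1180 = 111.09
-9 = -9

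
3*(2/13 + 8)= 318/13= 24.46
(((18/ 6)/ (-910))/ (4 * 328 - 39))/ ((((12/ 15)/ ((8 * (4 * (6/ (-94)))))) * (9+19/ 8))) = 288/ 495460511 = 0.00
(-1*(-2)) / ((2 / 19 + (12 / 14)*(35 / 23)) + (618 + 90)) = 437 / 155006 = 0.00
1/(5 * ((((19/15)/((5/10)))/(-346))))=-519/19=-27.32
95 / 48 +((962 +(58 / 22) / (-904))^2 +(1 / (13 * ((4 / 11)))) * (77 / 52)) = 925440.68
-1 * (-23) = 23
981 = 981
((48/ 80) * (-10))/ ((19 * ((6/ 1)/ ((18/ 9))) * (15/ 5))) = -2/ 57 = -0.04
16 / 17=0.94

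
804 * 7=5628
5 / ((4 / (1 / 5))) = 1 / 4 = 0.25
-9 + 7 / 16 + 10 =23 / 16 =1.44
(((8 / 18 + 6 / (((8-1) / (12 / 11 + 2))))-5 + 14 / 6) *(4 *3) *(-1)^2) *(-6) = -2368 / 77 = -30.75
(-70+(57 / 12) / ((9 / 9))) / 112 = -261 / 448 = -0.58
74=74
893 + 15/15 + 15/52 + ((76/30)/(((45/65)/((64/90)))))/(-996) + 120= 79782812021/78659100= 1014.29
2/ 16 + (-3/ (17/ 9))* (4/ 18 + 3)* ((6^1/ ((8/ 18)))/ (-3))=3149/ 136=23.15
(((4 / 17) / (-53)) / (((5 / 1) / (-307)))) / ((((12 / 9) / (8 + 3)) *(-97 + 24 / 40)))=-0.02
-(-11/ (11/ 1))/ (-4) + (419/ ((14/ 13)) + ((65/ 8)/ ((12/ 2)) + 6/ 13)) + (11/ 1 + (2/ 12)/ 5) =2924161/ 7280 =401.67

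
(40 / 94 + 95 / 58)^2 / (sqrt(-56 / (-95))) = 31640625 * sqrt(1330) / 208070128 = 5.55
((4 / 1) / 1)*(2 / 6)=4 / 3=1.33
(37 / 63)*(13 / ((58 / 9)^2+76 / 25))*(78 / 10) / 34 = 844155 / 21480928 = 0.04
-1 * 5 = -5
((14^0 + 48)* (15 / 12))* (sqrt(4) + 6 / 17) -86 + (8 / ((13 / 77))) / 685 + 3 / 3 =8959997 / 151385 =59.19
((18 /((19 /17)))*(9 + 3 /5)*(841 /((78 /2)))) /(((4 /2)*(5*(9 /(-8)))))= -296.36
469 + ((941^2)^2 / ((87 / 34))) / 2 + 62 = 13329302269334 / 87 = 153210370911.89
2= 2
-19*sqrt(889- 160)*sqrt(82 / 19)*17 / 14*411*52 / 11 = -4904874*sqrt(1558) / 77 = -2514321.78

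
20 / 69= 0.29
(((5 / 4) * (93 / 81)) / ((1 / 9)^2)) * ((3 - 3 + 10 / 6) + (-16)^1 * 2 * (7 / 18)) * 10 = -75175 / 6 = -12529.17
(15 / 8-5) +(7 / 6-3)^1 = -119 / 24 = -4.96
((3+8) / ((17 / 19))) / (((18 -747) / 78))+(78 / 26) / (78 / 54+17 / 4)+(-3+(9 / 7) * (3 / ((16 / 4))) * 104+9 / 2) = 1197418867 / 11855970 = 101.00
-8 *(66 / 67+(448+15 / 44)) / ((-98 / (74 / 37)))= 2649226 / 36113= 73.36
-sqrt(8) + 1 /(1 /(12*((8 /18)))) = 16 /3-2*sqrt(2) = 2.50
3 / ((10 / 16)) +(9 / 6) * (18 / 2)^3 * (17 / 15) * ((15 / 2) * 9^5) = 10976913951 / 20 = 548845697.55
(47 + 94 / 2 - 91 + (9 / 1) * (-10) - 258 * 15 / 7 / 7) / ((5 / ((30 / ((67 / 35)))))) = -243990 / 469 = -520.23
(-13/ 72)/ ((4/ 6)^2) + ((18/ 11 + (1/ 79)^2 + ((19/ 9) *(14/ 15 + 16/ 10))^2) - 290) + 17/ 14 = -72574316362409/ 280260842400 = -258.95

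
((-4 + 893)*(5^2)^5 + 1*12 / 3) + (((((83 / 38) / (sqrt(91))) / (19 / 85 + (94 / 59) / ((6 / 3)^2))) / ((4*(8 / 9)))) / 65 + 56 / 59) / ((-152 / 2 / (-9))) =83249*sqrt(91) / 4209132928 + 9732119145235 / 1121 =8681640629.11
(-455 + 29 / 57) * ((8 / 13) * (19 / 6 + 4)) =-4455832 / 2223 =-2004.42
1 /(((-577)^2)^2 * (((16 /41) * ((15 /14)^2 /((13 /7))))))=3731 /99757547136900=0.00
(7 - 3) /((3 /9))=12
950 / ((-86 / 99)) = -47025 / 43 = -1093.60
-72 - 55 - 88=-215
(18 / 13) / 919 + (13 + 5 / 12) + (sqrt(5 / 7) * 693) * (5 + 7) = 7041.72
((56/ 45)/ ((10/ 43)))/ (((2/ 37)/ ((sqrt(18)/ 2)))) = 11137* sqrt(2)/ 75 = 210.00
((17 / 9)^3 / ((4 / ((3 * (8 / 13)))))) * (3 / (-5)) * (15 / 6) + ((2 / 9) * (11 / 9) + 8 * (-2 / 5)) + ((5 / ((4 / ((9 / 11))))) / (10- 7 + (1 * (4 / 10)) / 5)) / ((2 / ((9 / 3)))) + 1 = -217479793 / 35675640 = -6.10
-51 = -51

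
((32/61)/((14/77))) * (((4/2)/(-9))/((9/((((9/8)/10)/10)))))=-11/13725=-0.00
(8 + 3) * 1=11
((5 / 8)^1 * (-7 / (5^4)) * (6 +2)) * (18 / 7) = -18 / 125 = -0.14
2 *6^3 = 432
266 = 266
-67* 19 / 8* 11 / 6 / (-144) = 14003 / 6912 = 2.03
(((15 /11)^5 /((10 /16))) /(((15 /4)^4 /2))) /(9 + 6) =4096 /805255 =0.01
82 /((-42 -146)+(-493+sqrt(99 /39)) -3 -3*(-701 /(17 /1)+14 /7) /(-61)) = -131051807263 /1096241821346 -44090129*sqrt(429) /3288725464038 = -0.12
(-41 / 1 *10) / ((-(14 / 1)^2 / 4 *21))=410 / 1029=0.40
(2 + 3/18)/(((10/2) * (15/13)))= 169/450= 0.38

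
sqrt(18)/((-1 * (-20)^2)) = -3 * sqrt(2)/400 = -0.01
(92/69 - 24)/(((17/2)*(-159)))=8/477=0.02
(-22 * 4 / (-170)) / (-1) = -44 / 85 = -0.52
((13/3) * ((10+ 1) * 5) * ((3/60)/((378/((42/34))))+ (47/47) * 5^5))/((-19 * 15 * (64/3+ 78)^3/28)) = -1007585579/13496431920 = -0.07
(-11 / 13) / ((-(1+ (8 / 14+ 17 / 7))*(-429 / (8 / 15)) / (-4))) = 8 / 7605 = 0.00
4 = 4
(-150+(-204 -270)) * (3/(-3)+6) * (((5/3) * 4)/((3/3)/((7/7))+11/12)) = -249600/23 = -10852.17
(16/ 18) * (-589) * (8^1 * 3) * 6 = -75392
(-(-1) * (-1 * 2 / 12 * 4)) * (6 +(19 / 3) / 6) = -127 / 27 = -4.70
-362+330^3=35936638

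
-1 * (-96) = 96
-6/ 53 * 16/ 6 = -16/ 53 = -0.30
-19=-19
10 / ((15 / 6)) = 4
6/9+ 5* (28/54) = 88/27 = 3.26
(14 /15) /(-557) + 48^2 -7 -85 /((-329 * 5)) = 6314119544 /2748795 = 2297.05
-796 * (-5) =3980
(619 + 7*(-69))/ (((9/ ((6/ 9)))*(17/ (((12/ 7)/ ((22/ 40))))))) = 1.85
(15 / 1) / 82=0.18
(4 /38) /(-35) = -2 /665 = -0.00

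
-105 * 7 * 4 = -2940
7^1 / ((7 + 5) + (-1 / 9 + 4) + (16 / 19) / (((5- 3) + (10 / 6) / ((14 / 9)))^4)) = 4092304797 / 9294414221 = 0.44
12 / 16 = 3 / 4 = 0.75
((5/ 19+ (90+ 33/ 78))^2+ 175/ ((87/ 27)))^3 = 201085023172356159924815674325289/ 354450576652731301184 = 567314701731.65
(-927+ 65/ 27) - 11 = -25261/ 27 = -935.59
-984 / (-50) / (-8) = -123 / 50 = -2.46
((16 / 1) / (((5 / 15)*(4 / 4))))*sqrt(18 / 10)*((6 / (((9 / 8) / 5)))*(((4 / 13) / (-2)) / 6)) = -256*sqrt(5) / 13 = -44.03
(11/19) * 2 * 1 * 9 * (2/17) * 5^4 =247500/323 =766.25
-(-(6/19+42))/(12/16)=1072/19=56.42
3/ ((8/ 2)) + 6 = 27/ 4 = 6.75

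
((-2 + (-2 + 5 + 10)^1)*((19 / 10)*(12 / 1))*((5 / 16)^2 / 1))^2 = 9828225 / 16384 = 599.87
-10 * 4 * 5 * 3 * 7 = -4200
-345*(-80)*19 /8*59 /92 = 84075 /2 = 42037.50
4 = 4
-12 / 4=-3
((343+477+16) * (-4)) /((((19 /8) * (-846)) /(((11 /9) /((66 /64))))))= 22528 /11421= 1.97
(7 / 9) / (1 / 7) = 49 / 9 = 5.44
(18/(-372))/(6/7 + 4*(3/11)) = -77/3100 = -0.02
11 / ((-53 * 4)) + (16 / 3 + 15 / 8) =9103 / 1272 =7.16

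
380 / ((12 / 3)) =95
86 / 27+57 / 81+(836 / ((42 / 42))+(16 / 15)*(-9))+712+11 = 69898 / 45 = 1553.29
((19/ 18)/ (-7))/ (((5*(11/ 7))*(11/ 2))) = -19/ 5445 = -0.00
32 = 32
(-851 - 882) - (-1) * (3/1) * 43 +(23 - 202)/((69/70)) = -123206/69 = -1785.59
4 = 4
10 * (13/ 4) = 65/ 2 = 32.50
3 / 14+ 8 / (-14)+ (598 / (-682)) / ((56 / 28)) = -1899 / 2387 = -0.80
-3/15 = -1/5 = -0.20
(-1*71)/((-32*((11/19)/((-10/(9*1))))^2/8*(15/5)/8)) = 5126200/29403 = 174.34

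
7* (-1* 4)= -28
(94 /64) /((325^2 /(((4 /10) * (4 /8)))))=47 /16900000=0.00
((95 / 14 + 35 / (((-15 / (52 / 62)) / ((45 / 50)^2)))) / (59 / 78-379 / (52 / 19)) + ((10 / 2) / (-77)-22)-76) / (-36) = 41926390211 / 15385408500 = 2.73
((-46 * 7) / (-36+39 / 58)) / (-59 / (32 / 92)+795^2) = 149408 / 10357373307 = 0.00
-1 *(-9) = 9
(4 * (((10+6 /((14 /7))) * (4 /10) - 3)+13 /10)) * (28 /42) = 28 /3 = 9.33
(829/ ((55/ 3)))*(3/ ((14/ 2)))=7461/ 385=19.38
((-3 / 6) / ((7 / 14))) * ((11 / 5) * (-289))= 3179 / 5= 635.80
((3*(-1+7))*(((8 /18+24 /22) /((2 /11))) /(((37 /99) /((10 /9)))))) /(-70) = -1672 /259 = -6.46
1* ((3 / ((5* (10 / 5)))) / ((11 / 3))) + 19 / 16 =1117 / 880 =1.27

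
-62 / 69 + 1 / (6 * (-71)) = -8827 / 9798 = -0.90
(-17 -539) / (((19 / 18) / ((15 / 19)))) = -150120 / 361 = -415.84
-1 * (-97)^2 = -9409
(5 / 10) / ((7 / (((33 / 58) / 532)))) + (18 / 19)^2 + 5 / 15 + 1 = 54932057 / 24623088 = 2.23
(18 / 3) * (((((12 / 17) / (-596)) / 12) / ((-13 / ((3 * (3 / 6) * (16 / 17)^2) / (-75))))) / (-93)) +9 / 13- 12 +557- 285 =1922676879639 / 7375272775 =260.69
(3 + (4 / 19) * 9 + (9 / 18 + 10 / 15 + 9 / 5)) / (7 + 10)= 4481 / 9690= 0.46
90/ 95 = 18/ 19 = 0.95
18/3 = 6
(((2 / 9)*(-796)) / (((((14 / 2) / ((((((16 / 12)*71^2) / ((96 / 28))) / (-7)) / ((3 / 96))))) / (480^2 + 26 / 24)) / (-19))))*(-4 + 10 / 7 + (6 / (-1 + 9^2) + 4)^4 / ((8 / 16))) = -259183822651138446996871 / 476280000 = -544183721027837.51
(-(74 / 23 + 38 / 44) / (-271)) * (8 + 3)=2065 / 12466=0.17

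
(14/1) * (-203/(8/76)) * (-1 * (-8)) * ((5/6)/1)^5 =-84371875/972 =-86802.34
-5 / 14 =-0.36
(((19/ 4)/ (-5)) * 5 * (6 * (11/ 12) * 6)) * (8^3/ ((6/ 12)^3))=-642048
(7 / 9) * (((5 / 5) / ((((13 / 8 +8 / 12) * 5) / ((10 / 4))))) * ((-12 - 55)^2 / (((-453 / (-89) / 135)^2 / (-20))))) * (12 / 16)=-2016102822300 / 250811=-8038334.93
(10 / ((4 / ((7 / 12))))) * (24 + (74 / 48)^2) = 531755 / 13824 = 38.47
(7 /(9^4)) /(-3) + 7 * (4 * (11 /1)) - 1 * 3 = 6003308 /19683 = 305.00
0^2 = 0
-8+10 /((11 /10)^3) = -648 /1331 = -0.49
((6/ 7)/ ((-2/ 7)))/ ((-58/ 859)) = 2577/ 58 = 44.43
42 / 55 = 0.76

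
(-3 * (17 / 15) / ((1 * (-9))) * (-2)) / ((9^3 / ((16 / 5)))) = -544 / 164025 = -0.00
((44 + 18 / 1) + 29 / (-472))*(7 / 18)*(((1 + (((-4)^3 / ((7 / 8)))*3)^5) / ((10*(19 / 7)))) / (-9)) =16663564911842700181 / 332210592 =50159643651.11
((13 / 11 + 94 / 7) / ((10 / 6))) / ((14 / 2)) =675 / 539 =1.25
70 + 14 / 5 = 364 / 5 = 72.80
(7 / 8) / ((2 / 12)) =21 / 4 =5.25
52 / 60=13 / 15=0.87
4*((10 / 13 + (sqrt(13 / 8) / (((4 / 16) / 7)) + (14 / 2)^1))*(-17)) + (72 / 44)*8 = -476*sqrt(26) - 73676 / 143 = -2942.35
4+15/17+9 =236/17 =13.88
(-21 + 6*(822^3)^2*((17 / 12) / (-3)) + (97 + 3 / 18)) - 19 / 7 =-36709449062181203891 / 42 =-874034501480504854.55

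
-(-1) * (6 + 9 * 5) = 51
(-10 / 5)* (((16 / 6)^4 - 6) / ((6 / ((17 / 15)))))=-12274 / 729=-16.84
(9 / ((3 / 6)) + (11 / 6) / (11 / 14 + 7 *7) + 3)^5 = 164691460871510481671168 / 39973314829931451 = 4120035.12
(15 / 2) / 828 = 5 / 552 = 0.01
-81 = -81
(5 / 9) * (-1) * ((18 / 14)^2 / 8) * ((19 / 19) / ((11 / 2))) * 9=-405 / 2156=-0.19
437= 437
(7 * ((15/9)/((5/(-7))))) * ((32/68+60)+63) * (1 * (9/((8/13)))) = -4011189/136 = -29494.04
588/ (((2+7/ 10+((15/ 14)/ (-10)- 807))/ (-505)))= 369.14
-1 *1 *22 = -22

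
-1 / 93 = -0.01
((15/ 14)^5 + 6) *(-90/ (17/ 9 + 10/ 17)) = -27445806315/ 101917648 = -269.29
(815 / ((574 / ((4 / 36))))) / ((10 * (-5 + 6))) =163 / 10332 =0.02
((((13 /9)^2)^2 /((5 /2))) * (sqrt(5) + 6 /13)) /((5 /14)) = 123032 /54675 + 799708 * sqrt(5) /164025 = 13.15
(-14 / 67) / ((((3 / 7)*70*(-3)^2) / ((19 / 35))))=-19 / 45225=-0.00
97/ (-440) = -97/ 440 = -0.22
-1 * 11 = -11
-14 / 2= -7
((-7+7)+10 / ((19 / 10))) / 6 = 50 / 57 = 0.88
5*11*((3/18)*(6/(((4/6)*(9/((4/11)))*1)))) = 10/3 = 3.33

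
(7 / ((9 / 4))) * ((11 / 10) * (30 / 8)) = 77 / 6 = 12.83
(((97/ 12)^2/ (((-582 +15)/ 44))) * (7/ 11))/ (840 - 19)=-9409/ 2394036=-0.00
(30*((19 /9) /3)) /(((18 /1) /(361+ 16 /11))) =42085 /99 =425.10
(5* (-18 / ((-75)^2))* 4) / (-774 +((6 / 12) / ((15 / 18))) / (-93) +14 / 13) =3224 / 38936325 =0.00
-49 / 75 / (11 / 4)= -196 / 825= -0.24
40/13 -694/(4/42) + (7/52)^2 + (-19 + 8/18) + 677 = -161237207/24336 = -6625.46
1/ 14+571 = 7995/ 14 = 571.07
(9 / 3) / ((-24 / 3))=-3 / 8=-0.38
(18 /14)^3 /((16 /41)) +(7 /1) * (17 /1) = 682961 /5488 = 124.45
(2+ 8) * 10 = 100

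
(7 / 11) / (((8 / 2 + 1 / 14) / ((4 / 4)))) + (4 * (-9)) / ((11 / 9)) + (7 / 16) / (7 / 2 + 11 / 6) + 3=-382547 / 14592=-26.22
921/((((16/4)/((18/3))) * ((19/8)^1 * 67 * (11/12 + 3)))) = 132624/59831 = 2.22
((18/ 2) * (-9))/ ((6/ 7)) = -189/ 2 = -94.50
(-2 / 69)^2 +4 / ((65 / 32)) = 609668 / 309465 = 1.97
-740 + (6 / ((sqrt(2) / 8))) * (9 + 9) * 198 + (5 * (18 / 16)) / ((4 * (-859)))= -20341165 / 27488 + 85536 * sqrt(2)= 120226.17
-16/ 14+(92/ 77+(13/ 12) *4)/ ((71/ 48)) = 14184/ 5467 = 2.59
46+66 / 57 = 896 / 19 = 47.16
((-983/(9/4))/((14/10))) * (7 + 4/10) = -145484/63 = -2309.27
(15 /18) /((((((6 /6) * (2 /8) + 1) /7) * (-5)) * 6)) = -7 /45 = -0.16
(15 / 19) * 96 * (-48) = -69120 / 19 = -3637.89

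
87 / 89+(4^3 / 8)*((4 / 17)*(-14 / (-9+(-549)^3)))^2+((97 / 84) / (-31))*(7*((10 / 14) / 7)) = 1017241398189572165880301 / 1069743699305783220043836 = 0.95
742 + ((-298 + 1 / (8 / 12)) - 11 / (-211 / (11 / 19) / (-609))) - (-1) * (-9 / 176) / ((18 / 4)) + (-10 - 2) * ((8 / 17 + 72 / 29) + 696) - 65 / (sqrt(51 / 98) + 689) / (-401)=-25828860987334667356727 / 3244696375915707592 - 455 * sqrt(102) / 18655565407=-7960.33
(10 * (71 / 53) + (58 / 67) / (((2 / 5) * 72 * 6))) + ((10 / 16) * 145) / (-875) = 713966509 / 53691120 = 13.30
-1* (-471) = 471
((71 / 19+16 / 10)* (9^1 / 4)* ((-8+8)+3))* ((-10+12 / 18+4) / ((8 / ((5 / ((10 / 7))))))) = -31941 / 380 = -84.06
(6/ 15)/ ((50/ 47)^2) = 2209/ 6250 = 0.35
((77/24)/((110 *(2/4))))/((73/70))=49/876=0.06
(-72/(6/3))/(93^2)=-4/961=-0.00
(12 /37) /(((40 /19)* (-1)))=-57 /370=-0.15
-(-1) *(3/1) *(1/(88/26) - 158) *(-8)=41634/11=3784.91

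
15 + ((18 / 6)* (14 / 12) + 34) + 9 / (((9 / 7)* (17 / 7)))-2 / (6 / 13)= 5207 / 102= 51.05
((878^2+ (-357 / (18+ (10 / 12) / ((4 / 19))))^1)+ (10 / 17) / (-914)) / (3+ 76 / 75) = 1989160885125 / 10356077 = 192076.68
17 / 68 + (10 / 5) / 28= 9 / 28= 0.32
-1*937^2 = -877969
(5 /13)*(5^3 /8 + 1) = 665 /104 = 6.39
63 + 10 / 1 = 73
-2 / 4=-1 / 2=-0.50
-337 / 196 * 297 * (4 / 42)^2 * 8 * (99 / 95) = -38.61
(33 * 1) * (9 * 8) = 2376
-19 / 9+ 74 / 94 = -560 / 423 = -1.32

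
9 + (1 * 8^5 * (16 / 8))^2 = 4294967305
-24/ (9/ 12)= -32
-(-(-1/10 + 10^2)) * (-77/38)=-202.43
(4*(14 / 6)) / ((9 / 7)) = 196 / 27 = 7.26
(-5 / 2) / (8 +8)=-0.16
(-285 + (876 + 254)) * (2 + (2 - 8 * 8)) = -50700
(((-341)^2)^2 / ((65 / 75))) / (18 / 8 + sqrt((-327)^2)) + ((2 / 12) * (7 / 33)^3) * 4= 29154834875442422 / 615277377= 47384864.07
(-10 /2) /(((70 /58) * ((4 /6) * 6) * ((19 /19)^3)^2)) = -29 /28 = -1.04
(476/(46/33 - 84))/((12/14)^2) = -64141/8178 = -7.84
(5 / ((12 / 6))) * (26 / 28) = 65 / 28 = 2.32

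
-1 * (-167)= 167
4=4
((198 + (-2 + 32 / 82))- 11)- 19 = 6822 / 41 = 166.39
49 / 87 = 0.56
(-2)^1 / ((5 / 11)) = -4.40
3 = 3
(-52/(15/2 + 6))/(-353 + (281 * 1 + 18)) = 52/729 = 0.07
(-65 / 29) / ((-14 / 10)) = 325 / 203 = 1.60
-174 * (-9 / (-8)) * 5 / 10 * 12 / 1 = -2349 / 2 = -1174.50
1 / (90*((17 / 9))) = 1 / 170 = 0.01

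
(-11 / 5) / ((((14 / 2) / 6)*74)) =-33 / 1295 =-0.03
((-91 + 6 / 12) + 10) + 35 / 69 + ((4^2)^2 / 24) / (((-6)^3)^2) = -4023704 / 50301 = -79.99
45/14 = 3.21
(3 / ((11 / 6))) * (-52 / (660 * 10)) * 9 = -351 / 3025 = -0.12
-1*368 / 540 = -92 / 135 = -0.68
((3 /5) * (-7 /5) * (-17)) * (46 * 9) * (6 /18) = 49266 /25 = 1970.64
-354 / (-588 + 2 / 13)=2301 / 3821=0.60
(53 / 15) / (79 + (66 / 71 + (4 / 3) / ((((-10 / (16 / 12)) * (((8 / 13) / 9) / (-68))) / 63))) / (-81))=-33867 / 560939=-0.06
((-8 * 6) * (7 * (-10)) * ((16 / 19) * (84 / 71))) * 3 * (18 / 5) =48771072 / 1349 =36153.50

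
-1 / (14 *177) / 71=-1 / 175938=-0.00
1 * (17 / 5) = 17 / 5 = 3.40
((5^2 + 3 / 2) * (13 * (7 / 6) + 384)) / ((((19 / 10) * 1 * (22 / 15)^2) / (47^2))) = 105149780625 / 18392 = 5717147.71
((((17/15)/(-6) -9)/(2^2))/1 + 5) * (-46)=-124.33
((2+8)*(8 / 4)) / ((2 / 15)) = 150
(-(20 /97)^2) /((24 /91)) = -4550 /28227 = -0.16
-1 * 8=-8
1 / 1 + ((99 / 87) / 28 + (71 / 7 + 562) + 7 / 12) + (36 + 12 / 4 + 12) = 624.77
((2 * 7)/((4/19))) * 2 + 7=140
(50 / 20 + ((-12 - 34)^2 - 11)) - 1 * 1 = 4213 / 2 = 2106.50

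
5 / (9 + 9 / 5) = 25 / 54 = 0.46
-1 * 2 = -2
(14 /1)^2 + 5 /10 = 393 /2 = 196.50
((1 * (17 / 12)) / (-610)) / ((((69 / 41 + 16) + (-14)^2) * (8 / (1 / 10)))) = -697 / 5130441600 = -0.00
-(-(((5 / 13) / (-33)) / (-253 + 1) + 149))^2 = -259470788961409 / 11687339664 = -22201.01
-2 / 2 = -1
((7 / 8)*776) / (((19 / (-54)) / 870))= -31899420 / 19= -1678916.84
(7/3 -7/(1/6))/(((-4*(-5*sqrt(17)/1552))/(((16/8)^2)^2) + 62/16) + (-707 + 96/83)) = 25446312640*sqrt(17)/392478569240427597 + 7392696104303104/130826189746809199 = 0.06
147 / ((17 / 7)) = 1029 / 17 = 60.53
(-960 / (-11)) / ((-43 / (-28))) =26880 / 473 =56.83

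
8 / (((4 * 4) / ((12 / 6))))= 1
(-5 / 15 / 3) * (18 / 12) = -1 / 6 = -0.17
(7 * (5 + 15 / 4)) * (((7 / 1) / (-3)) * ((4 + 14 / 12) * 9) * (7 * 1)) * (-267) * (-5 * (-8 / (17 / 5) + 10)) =-32293750125 / 68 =-474908090.07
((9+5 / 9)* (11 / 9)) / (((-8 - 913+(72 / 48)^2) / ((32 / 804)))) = -30272 / 59832675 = -0.00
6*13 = 78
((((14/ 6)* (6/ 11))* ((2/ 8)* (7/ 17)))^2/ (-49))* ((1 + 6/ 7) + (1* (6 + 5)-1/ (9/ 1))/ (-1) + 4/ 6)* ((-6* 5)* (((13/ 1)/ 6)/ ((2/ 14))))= -98735/ 74052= -1.33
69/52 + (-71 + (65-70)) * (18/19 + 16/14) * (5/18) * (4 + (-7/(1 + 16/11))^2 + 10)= -332758091/341172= -975.34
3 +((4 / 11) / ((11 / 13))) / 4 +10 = 1586 / 121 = 13.11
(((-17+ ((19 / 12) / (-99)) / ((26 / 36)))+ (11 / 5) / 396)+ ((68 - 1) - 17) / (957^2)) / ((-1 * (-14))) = -1.22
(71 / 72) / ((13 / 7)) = 497 / 936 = 0.53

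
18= 18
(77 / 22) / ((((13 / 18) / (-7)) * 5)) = -441 / 65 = -6.78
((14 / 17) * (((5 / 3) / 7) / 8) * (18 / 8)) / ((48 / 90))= 225 / 2176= 0.10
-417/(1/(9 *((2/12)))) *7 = -8757/2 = -4378.50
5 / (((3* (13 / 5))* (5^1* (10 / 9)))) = 3 / 26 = 0.12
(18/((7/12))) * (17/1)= 3672/7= 524.57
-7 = -7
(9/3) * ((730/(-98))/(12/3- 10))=365/98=3.72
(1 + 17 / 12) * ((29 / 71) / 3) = 841 / 2556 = 0.33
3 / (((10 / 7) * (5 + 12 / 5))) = 21 / 74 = 0.28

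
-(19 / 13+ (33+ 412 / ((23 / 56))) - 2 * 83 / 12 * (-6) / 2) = -645297 / 598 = -1079.09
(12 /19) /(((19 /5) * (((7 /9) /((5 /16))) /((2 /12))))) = 225 /20216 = 0.01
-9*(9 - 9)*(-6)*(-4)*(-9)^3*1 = 0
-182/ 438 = -91/ 219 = -0.42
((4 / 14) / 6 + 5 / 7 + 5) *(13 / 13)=121 / 21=5.76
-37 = -37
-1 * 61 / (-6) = 61 / 6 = 10.17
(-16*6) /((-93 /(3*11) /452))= 477312 /31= 15397.16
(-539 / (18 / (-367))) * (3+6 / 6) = 395626 / 9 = 43958.44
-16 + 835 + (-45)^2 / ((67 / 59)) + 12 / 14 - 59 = 1193167 / 469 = 2544.07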